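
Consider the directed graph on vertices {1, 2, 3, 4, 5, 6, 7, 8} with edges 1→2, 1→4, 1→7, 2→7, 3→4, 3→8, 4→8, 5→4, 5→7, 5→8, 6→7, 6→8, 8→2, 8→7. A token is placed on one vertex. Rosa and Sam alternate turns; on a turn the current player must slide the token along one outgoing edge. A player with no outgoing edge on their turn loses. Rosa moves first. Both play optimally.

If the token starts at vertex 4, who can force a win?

Positions with no move are L. A position that does have a move is losing for the player to move precisely when every available move leads to a winning position for the opponent. Fill in the labels:
Every edge goes from a vertex to one that appears earlier in the order 7, 2, 8, 4, 3, 1, 6, 5, so processing vertices in that order labels each vertex after all of its successors.
7: no outgoing edge → L
2: can move to 7, which is L ⇒ W
8: can move to 7, which is L ⇒ W
4: the only move is to 8(W), a W ⇒ L
3: can move to 4, which is L ⇒ W
1: can move to 4, which is L ⇒ W
6: can move to 7, which is L ⇒ W
5: can move to 4, which is L ⇒ W
The starting position 4 is L: whatever Rosa does, the opponent receives a W position.

Sam wins.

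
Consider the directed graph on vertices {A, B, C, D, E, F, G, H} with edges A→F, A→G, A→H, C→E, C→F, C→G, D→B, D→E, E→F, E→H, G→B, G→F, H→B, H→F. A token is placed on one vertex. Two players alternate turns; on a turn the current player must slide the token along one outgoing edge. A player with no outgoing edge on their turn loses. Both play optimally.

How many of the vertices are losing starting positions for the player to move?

2

Positions with no move are L. A position that does have a move is losing for the player to move precisely when every available move leads to a winning position for the opponent. Fill in the labels:
Every edge goes from a vertex to one that appears earlier in the order F, B, H, G, A, E, C, D, so processing vertices in that order labels each vertex after all of its successors.
F: no outgoing edge → L
B: no outgoing edge → L
H: can move to B, which is L ⇒ W
G: can move to B, which is L ⇒ W
A: can move to F, which is L ⇒ W
E: can move to F, which is L ⇒ W
C: can move to F, which is L ⇒ W
D: can move to B, which is L ⇒ W
The L vertices are B, F; that is 2 in all.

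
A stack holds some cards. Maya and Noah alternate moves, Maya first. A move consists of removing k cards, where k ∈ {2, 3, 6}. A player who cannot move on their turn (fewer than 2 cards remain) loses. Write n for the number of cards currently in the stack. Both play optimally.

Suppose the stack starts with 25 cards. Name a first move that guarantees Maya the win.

Use the standard recursion: the mover loses at a terminal position; elsewhere, the mover wins exactly when some move hands the opponent an L position.
n=0: no move → L
n=1: no move → L
n=2: →0(L), so W
n=3: →1(L), so W
n=4: →1(L), so W
n=5: →3(W), 2(W) — all W, so L
n=6: →0(L), so W
n=7: →5(L), so W
n=8: →5(L), so W
n=9: →7(W), 6(W), 3(W) — all W, so L
n=10: →8(W), 7(W), 4(W) — all W, so L
n=11: →9(L), so W
n=12: →10(L), so W
n=13: →10(L), so W
n=14: →12(W), 11(W), 8(W) — all W, so L
n=15: →9(L), so W
n=16: →14(L), so W
n=17: →14(L), so W
n=18: →16(W), 15(W), 12(W) — all W, so L
n=19: →17(W), 16(W), 13(W) — all W, so L
n=20: →18(L), so W
n=21: →19(L), so W
n=22: →19(L), so W
n=23: →21(W), 20(W), 17(W) — all W, so L
n=24: →18(L), so W
n=25: →23(L), so W
From 25, the L positions reachable in one move are: 23, 19. Any move reaching one of these is winning.

Remove 2, leaving 23.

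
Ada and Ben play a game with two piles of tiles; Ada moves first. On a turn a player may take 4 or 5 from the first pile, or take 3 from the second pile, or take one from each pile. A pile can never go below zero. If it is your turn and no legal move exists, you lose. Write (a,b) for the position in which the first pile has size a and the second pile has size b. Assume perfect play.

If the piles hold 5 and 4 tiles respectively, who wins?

Ada wins.

Compute win/loss labels from the base case upward. A position with no move is L. Any other position is W if it can reach an L in one move, else L.
No move ever increases a pile, so every position that can arise here has a ≤ 5 and b ≤ 4; it is enough to label the cells with 0 ≤ a ≤ 5 and 0 ≤ b ≤ 4.
Every move lowers a or b (never raises either), so fill the grid row by row in increasing a, and left to right within a row: each cell's successors are then already labelled.
      b=0  b=1  b=2  b=3  b=4
a=0:    L    L    L    W    W
a=1:    L    W    W    W    L
a=2:    L    W    L    W    L
a=3:    L    W    L    W    L
a=4:    W    W    W    W    L
a=5:    W    W    W    L    W
Cells with no legal move (terminal, hence L): (0,0), (0,1), (0,2), (1,0), (2,0), (3,0).
The remaining L cells, each justified by listing all of its moves:
(1,4): L (options (1,1)(W), (0,3)(W) are all W)
(2,2): L (sole option (1,1)(W) is W)
(2,4): L (options (2,1)(W), (1,3)(W) are all W)
(3,2): L (sole option (2,1)(W) is W)
(3,4): L (options (3,1)(W), (2,3)(W) are all W)
(4,4): L (options (0,4)(W), (4,1)(W), (3,3)(W) are all W)
(5,3): L (options (1,3)(W), (0,3)(W), (5,0)(W), (4,2)(W) are all W)
Every other cell has at least one move into one of the L cells above, so it is W.
The starting position (5,4) is W: Ada should move to (1,4), handing over an L position.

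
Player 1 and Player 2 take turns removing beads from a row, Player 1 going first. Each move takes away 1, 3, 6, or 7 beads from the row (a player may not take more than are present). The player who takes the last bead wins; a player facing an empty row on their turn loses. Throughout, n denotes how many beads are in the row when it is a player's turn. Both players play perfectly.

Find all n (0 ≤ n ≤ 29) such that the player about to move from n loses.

0, 2, 4, 12, 14, 16, 24, 26, 28

Work bottom-up. With no move the player to move loses. Otherwise the position is W if at least one move leads to an L position for the opponent, and L if every move leads to a W.
n=0: no move → L
n=1: reaches L-position 0 → W
n=2: only reaches 1(W), which is W → L
n=3: reaches L-position 2 → W
n=4: only reaches 3(W), 1(W), all W → L
n=5: reaches L-position 4 → W
n=6: reaches L-position 0 → W
n=7: reaches L-position 4 → W
n=8: reaches L-position 2 → W
n=9: reaches L-position 2 → W
n=10: reaches L-position 4 → W
n=11: reaches L-position 4 → W
n=12: only reaches 11(W), 9(W), 6(W), 5(W), all W → L
n=13: reaches L-position 12 → W
n=14: only reaches 13(W), 11(W), 8(W), 7(W), all W → L
n=15: reaches L-position 14 → W
n=16: only reaches 15(W), 13(W), 10(W), 9(W), all W → L
n=17: reaches L-position 16 → W
n=18: reaches L-position 12 → W
n=19: reaches L-position 16 → W
n=20: reaches L-position 14 → W
n=21: reaches L-position 14 → W
n=22: reaches L-position 16 → W
n=23: reaches L-position 16 → W
n=24: only reaches 23(W), 21(W), 18(W), 17(W), all W → L
n=25: reaches L-position 24 → W
n=26: only reaches 25(W), 23(W), 20(W), 19(W), all W → L
n=27: reaches L-position 26 → W
n=28: only reaches 27(W), 25(W), 22(W), 21(W), all W → L
n=29: reaches L-position 28 → W
Reading off the rows marked L gives the requested list; there are 9 such values of n.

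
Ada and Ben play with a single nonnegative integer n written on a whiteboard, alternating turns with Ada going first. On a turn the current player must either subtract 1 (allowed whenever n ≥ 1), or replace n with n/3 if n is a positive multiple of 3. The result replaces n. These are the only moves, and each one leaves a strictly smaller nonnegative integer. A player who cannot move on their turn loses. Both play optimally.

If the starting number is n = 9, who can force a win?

Label each position W (a win for the player to move) or L (a loss). A position with no legal move is L; any other position is W exactly when some move reaches an L, and L when every move reaches a W.
n=0: no move → L
n=1: reaches L-position 0 → W
n=2: only reaches 1(W), which is W → L
n=3: reaches L-position 2 → W
n=4: only reaches 3(W), which is W → L
n=5: reaches L-position 4 → W
n=6: reaches L-position 2 → W
n=7: only reaches 6(W), which is W → L
n=8: reaches L-position 7 → W
n=9: only reaches 3(W), 8(W), all W → L
Every move from 9 reaches a W position, so the mover loses.

Ben wins.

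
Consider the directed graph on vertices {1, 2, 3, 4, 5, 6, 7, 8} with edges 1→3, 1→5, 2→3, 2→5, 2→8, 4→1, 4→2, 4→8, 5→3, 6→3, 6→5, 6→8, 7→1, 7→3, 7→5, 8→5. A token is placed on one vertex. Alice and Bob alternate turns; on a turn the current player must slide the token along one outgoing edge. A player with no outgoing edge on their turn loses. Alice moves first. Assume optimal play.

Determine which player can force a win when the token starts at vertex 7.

Alice wins.

Work bottom-up. With no move the player to move loses. Otherwise the position is W if at least one move leads to an L position for the opponent, and L if every move leads to a W.
Every edge goes from a vertex to one that appears earlier in the order 3, 5, 1, 7, 8, 2, 4, 6, so processing vertices in that order labels each vertex after all of its successors.
3: no outgoing edge → L
5: →3(L), so W
1: →3(L), so W
7: →3(L), so W
8: →5(W) only, which is W, so L
2: →8(L), so W
4: →8(L), so W
6: →8(L), so W
From 7 Alice can move to 3, reaching an L position.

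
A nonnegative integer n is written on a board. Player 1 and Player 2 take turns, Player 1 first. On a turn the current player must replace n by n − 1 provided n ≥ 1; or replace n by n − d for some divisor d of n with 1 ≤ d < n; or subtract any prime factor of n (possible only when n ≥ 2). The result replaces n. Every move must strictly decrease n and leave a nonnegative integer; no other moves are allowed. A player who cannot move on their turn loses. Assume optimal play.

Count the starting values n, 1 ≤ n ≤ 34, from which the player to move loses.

6

Classify positions by backward induction: terminal positions (no move available) are L. From any other position, the mover wins iff some move reaches an L.
n=0: no move → L
n=1: reaches L-position 0 → W
n=2: reaches L-position 0 → W
n=3: reaches L-position 0 → W
n=4: only reaches 2(W), 3(W), all W → L
n=5: reaches L-position 0 → W
n=6: reaches L-position 4 → W
n=7: reaches L-position 0 → W
n=8: reaches L-position 4 → W
n=9: only reaches 6(W), 8(W), all W → L
n=10: reaches L-position 9 → W
n=11: reaches L-position 0 → W
n=12: reaches L-position 9 → W
n=13: reaches L-position 0 → W
n=14: only reaches 7(W), 12(W), 13(W), all W → L
n=15: reaches L-position 14 → W
n=16: reaches L-position 14 → W
n=17: reaches L-position 0 → W
n=18: reaches L-position 9 → W
n=19: reaches L-position 0 → W
n=20: only reaches 10(W), 15(W), 16(W), 18(W), 19(W), all W → L
n=21: reaches L-position 14 → W
n=22: reaches L-position 20 → W
n=23: reaches L-position 0 → W
n=24: reaches L-position 20 → W
n=25: reaches L-position 20 → W
n=26: only reaches 13(W), 24(W), 25(W), all W → L
n=27: reaches L-position 26 → W
n=28: reaches L-position 14 → W
n=29: reaches L-position 0 → W
n=30: reaches L-position 20 → W
n=31: reaches L-position 0 → W
n=32: only reaches 16(W), 24(W), 28(W), 30(W), 31(W), all W → L
n=33: reaches L-position 32 → W
n=34: reaches L-position 32 → W
L entries with 1 ≤ n ≤ 34 (n=0 is outside the asked range and is not counted): n = 4, 9, 14, 20, 26, 32; that makes 6.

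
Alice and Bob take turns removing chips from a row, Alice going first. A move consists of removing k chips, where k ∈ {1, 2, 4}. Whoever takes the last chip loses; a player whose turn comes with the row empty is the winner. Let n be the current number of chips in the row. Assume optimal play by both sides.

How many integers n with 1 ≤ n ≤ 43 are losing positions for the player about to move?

Work bottom-up. With no move the player to move wins. Otherwise the position is W if at least one move leads to an L position for the opponent, and L if every move leads to a W.
n=0: no move; the opponent has just taken the last chip and therefore loses → W
n=1: the only move is to 0(W), a W ⇒ L
n=2: can move to 1, which is L ⇒ W
n=3: can move to 1, which is L ⇒ W
n=4: moves to 3(W), 2(W), 0(W); every one is W ⇒ L
n=5: can move to 4, which is L ⇒ W
n=6: can move to 4, which is L ⇒ W
n=7: moves to 6(W), 5(W), 3(W); every one is W ⇒ L
n=8: can move to 7, which is L ⇒ W
n=9: can move to 7, which is L ⇒ W
n=10: moves to 9(W), 8(W), 6(W); every one is W ⇒ L
n=11: can move to 10, which is L ⇒ W
n=12: can move to 10, which is L ⇒ W
n=13: moves to 12(W), 11(W), 9(W); every one is W ⇒ L
n=14: can move to 13, which is L ⇒ W
n=15: can move to 13, which is L ⇒ W
n=16: moves to 15(W), 14(W), 12(W); every one is W ⇒ L
n=17: can move to 16, which is L ⇒ W
n=18: can move to 16, which is L ⇒ W
n=19: moves to 18(W), 17(W), 15(W); every one is W ⇒ L
n=20: can move to 19, which is L ⇒ W
n=21: can move to 19, which is L ⇒ W
n=22: moves to 21(W), 20(W), 18(W); every one is W ⇒ L
n=23: can move to 22, which is L ⇒ W
n=24: can move to 22, which is L ⇒ W
n=25: moves to 24(W), 23(W), 21(W); every one is W ⇒ L
n=26: can move to 25, which is L ⇒ W
n=27: can move to 25, which is L ⇒ W
n=28: moves to 27(W), 26(W), 24(W); every one is W ⇒ L
n=29: can move to 28, which is L ⇒ W
n=30: can move to 28, which is L ⇒ W
n=31: moves to 30(W), 29(W), 27(W); every one is W ⇒ L
n=32: can move to 31, which is L ⇒ W
n=33: can move to 31, which is L ⇒ W
n=34: moves to 33(W), 32(W), 30(W); every one is W ⇒ L
n=35: can move to 34, which is L ⇒ W
n=36: can move to 34, which is L ⇒ W
n=37: moves to 36(W), 35(W), 33(W); every one is W ⇒ L
n=38: can move to 37, which is L ⇒ W
n=39: can move to 37, which is L ⇒ W
n=40: moves to 39(W), 38(W), 36(W); every one is W ⇒ L
n=41: can move to 40, which is L ⇒ W
n=42: can move to 40, which is L ⇒ W
n=43: moves to 42(W), 41(W), 39(W); every one is W ⇒ L
L entries with 1 ≤ n ≤ 43 (the range starts at n=1): n = 1, 4, 7, 10, 13, 16, 19, 22, 25, 28, 31, 34, 37, 40, 43; that makes 15.

15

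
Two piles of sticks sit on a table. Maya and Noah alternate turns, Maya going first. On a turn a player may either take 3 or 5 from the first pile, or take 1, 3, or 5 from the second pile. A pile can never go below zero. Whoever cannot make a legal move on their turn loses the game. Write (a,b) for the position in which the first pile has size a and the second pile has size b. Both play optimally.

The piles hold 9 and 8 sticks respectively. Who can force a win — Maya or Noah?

Noah wins.

Positions with no move are L. A position that does have a move is losing for the player to move precisely when every available move leads to a winning position for the opponent. Fill in the labels:
No move ever increases a pile, so every position that can arise here has a ≤ 9 and b ≤ 8; it is enough to label the cells with 0 ≤ a ≤ 9 and 0 ≤ b ≤ 8.
Every move lowers a or b (never raises either), so fill the grid row by row in increasing a, and left to right within a row: each cell's successors are then already labelled.
      b=0  b=1  b=2  b=3  b=4  b=5  b=6  b=7  b=8
a=0:    L    W    L    W    L    W    L    W    L
a=1:    L    W    L    W    L    W    L    W    L
a=2:    L    W    L    W    L    W    L    W    L
a=3:    W    L    W    L    W    L    W    L    W
a=4:    W    L    W    L    W    L    W    L    W
a=5:    W    L    W    L    W    L    W    L    W
a=6:    W    W    W    W    W    W    W    W    W
a=7:    W    W    W    W    W    W    W    W    W
a=8:    L    W    L    W    L    W    L    W    L
a=9:    L    W    L    W    L    W    L    W    L
Cells with no legal move (terminal, hence L): (0,0), (1,0), (2,0).
The remaining L cells, each justified by listing all of its moves:
(0,2): L (sole option (0,1)(W) is W)
(0,4): L (options (0,3)(W), (0,1)(W) are all W)
(0,6): L (options (0,5)(W), (0,3)(W), (0,1)(W) are all W)
(0,8): L (options (0,7)(W), (0,5)(W), (0,3)(W) are all W)
(1,2): L (sole option (1,1)(W) is W)
(1,4): L (options (1,3)(W), (1,1)(W) are all W)
(1,6): L (options (1,5)(W), (1,3)(W), (1,1)(W) are all W)
(1,8): L (options (1,7)(W), (1,5)(W), (1,3)(W) are all W)
(2,2): L (sole option (2,1)(W) is W)
(2,4): L (options (2,3)(W), (2,1)(W) are all W)
(2,6): L (options (2,5)(W), (2,3)(W), (2,1)(W) are all W)
(2,8): L (options (2,7)(W), (2,5)(W), (2,3)(W) are all W)
(3,1): L (options (0,1)(W), (3,0)(W) are all W)
(3,3): L (options (0,3)(W), (3,2)(W), (3,0)(W) are all W)
(3,5): L (options (0,5)(W), (3,4)(W), (3,2)(W), (3,0)(W) are all W)
(3,7): L (options (0,7)(W), (3,6)(W), (3,4)(W), (3,2)(W) are all W)
(4,1): L (options (1,1)(W), (4,0)(W) are all W)
(4,3): L (options (1,3)(W), (4,2)(W), (4,0)(W) are all W)
(4,5): L (options (1,5)(W), (4,4)(W), (4,2)(W), (4,0)(W) are all W)
(4,7): L (options (1,7)(W), (4,6)(W), (4,4)(W), (4,2)(W) are all W)
(5,1): L (options (2,1)(W), (0,1)(W), (5,0)(W) are all W)
(5,3): L (options (2,3)(W), (0,3)(W), (5,2)(W), (5,0)(W) are all W)
(5,5): L (options (2,5)(W), (0,5)(W), (5,4)(W), (5,2)(W), (5,0)(W) are all W)
(5,7): L (options (2,7)(W), (0,7)(W), (5,6)(W), (5,4)(W), (5,2)(W) are all W)
(8,0): L (options (5,0)(W), (3,0)(W) are all W)
(8,2): L (options (5,2)(W), (3,2)(W), (8,1)(W) are all W)
(8,4): L (options (5,4)(W), (3,4)(W), (8,3)(W), (8,1)(W) are all W)
(8,6): L (options (5,6)(W), (3,6)(W), (8,5)(W), (8,3)(W), (8,1)(W) are all W)
(8,8): L (options (5,8)(W), (3,8)(W), (8,7)(W), (8,5)(W), (8,3)(W) are all W)
(9,0): L (options (6,0)(W), (4,0)(W) are all W)
(9,2): L (options (6,2)(W), (4,2)(W), (9,1)(W) are all W)
(9,4): L (options (6,4)(W), (4,4)(W), (9,3)(W), (9,1)(W) are all W)
(9,6): L (options (6,6)(W), (4,6)(W), (9,5)(W), (9,3)(W), (9,1)(W) are all W)
(9,8): L (options (6,8)(W), (4,8)(W), (9,7)(W), (9,5)(W), (9,3)(W) are all W)
Every other cell has at least one move into one of the L cells above, so it is W.
The starting position (9,8) is L: whatever Maya does, the opponent receives a W position.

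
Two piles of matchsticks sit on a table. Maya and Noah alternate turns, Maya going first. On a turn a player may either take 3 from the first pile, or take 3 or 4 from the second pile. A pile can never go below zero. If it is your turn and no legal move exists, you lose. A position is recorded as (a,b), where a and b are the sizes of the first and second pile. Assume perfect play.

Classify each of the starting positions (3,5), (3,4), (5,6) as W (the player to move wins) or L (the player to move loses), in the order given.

(3,5): L, (3,4): L, (5,6): W

Work bottom-up. With no move the player to move loses. Otherwise the position is W if at least one move leads to an L position for the opponent, and L if every move leads to a W.
No move ever increases a pile, so every position that can arise here has a ≤ 5 and b ≤ 6; it is enough to label the cells with 0 ≤ a ≤ 5 and 0 ≤ b ≤ 6.
Every move lowers a or b (never raises either), so fill the grid row by row in increasing a, and left to right within a row: each cell's successors are then already labelled.
      b=0  b=1  b=2  b=3  b=4  b=5  b=6
a=0:    L    L    L    W    W    W    W
a=1:    L    L    L    W    W    W    W
a=2:    L    L    L    W    W    W    W
a=3:    W    W    W    L    L    L    W
a=4:    W    W    W    L    L    L    W
a=5:    W    W    W    L    L    L    W
Cells with no legal move (terminal, hence L): (0,0), (0,1), (0,2), (1,0), (1,1), (1,2), (2,0), (2,1), (2,2).
The remaining L cells, each justified by listing all of its moves:
(3,3): →(0,3)(W), (3,0)(W) — all W, so L
(3,4): →(0,4)(W), (3,1)(W), (3,0)(W) — all W, so L
(3,5): →(0,5)(W), (3,2)(W), (3,1)(W) — all W, so L
(4,3): →(1,3)(W), (4,0)(W) — all W, so L
(4,4): →(1,4)(W), (4,1)(W), (4,0)(W) — all W, so L
(4,5): →(1,5)(W), (4,2)(W), (4,1)(W) — all W, so L
(5,3): →(2,3)(W), (5,0)(W) — all W, so L
(5,4): →(2,4)(W), (5,1)(W), (5,0)(W) — all W, so L
(5,5): →(2,5)(W), (5,2)(W), (5,1)(W) — all W, so L
Every other cell has at least one move into one of the L cells above, so it is W.
(3,5): one of the L cells justified above, so L
(3,4): one of the L cells justified above, so L
(5,6): the move to (5,3) reaches an L cell, so W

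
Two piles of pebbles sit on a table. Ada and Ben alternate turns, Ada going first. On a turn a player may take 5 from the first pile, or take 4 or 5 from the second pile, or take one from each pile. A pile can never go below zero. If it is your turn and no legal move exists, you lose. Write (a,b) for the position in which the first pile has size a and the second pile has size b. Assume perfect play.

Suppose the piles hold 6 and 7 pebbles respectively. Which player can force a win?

Label each position W (a win for the player to move) or L (a loss). A position with no legal move is L; any other position is W exactly when some move reaches an L, and L when every move reaches a W.
No move ever increases a pile, so every position that can arise here has a ≤ 6 and b ≤ 7; it is enough to label the cells with 0 ≤ a ≤ 6 and 0 ≤ b ≤ 7.
Every move lowers a or b (never raises either), so fill the grid row by row in increasing a, and left to right within a row: each cell's successors are then already labelled.
      b=0  b=1  b=2  b=3  b=4  b=5  b=6  b=7
a=0:    L    L    L    L    W    W    W    W
a=1:    L    W    W    W    W    W    L    L
a=2:    L    W    L    L    W    W    W    W
a=3:    L    W    L    W    W    W    W    W
a=4:    L    W    L    W    W    W    W    W
a=5:    W    W    W    W    L    L    L    L
a=6:    W    L    L    L    L    W    W    W
Cells with no legal move (terminal, hence L): (0,0), (0,1), (0,2), (0,3), (1,0), (2,0), (3,0), (4,0).
The remaining L cells, each justified by listing all of its moves:
(1,6): moves to (1,2)(W), (1,1)(W), (0,5)(W); every one is W ⇒ L
(1,7): moves to (1,3)(W), (1,2)(W), (0,6)(W); every one is W ⇒ L
(2,2): the only move is to (1,1)(W), a W ⇒ L
(2,3): the only move is to (1,2)(W), a W ⇒ L
(3,2): the only move is to (2,1)(W), a W ⇒ L
(4,2): the only move is to (3,1)(W), a W ⇒ L
(5,4): moves to (0,4)(W), (5,0)(W), (4,3)(W); every one is W ⇒ L
(5,5): moves to (0,5)(W), (5,1)(W), (5,0)(W), (4,4)(W); every one is W ⇒ L
(5,6): moves to (0,6)(W), (5,2)(W), (5,1)(W), (4,5)(W); every one is W ⇒ L
(5,7): moves to (0,7)(W), (5,3)(W), (5,2)(W), (4,6)(W); every one is W ⇒ L
(6,1): moves to (1,1)(W), (5,0)(W); every one is W ⇒ L
(6,2): moves to (1,2)(W), (5,1)(W); every one is W ⇒ L
(6,3): moves to (1,3)(W), (5,2)(W); every one is W ⇒ L
(6,4): moves to (1,4)(W), (6,0)(W), (5,3)(W); every one is W ⇒ L
Every other cell has at least one move into one of the L cells above, so it is W.
From (6,7) Ada can move to (1,7), reaching an L position.

Ada wins.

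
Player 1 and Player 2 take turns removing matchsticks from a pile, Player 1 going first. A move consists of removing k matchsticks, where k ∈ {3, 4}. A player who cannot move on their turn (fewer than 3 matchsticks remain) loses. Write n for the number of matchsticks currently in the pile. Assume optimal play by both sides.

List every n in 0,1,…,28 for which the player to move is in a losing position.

Work bottom-up. With no move the player to move loses. Otherwise the position is W if at least one move leads to an L position for the opponent, and L if every move leads to a W.
n=0: no move → L
n=1: no move → L
n=2: no move → L
n=3: W (go to 0, an L position)
n=4: W (go to 1, an L position)
n=5: W (go to 2, an L position)
n=6: W (go to 2, an L position)
n=7: L (options 4(W), 3(W) are all W)
n=8: L (options 5(W), 4(W) are all W)
n=9: L (options 6(W), 5(W) are all W)
n=10: W (go to 7, an L position)
n=11: W (go to 8, an L position)
n=12: W (go to 9, an L position)
n=13: W (go to 9, an L position)
n=14: L (options 11(W), 10(W) are all W)
n=15: L (options 12(W), 11(W) are all W)
n=16: L (options 13(W), 12(W) are all W)
n=17: W (go to 14, an L position)
n=18: W (go to 15, an L position)
n=19: W (go to 16, an L position)
n=20: W (go to 16, an L position)
n=21: L (options 18(W), 17(W) are all W)
n=22: L (options 19(W), 18(W) are all W)
n=23: L (options 20(W), 19(W) are all W)
n=24: W (go to 21, an L position)
n=25: W (go to 22, an L position)
n=26: W (go to 23, an L position)
n=27: W (go to 23, an L position)
n=28: L (options 25(W), 24(W) are all W)
Reading off the rows marked L gives the requested list; there are 13 such values of n.

0, 1, 2, 7, 8, 9, 14, 15, 16, 21, 22, 23, 28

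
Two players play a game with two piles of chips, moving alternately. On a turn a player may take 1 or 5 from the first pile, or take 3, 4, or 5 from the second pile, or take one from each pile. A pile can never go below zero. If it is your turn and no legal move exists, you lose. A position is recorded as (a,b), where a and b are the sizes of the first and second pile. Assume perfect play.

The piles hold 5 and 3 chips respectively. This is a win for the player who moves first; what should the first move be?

Build the W/L table. Terminal = L. A non-terminal position is W if it has a move to some L; otherwise it is L.
No move ever increases a pile, so every position that can arise here has a ≤ 5 and b ≤ 3; it is enough to label the cells with 0 ≤ a ≤ 5 and 0 ≤ b ≤ 3.
Every move lowers a or b (never raises either), so fill the grid row by row in increasing a, and left to right within a row: each cell's successors are then already labelled.
      b=0  b=1  b=2  b=3
a=0:    L    L    L    W
a=1:    W    W    W    W
a=2:    L    L    L    W
a=3:    W    W    W    W
a=4:    L    L    L    W
a=5:    W    W    W    W
Cells with no legal move (terminal, hence L): (0,0), (0,1), (0,2).
The remaining L cells, each justified by listing all of its moves:
(2,0): L (sole option (1,0)(W) is W)
(2,1): L (options (1,1)(W), (1,0)(W) are all W)
(2,2): L (options (1,2)(W), (1,1)(W) are all W)
(4,0): L (sole option (3,0)(W) is W)
(4,1): L (options (3,1)(W), (3,0)(W) are all W)
(4,2): L (options (3,2)(W), (3,1)(W) are all W)
Every other cell has at least one move into one of the L cells above, so it is W.
From (5,3), the L positions reachable in one move are: (4,2).

Move to (4,2).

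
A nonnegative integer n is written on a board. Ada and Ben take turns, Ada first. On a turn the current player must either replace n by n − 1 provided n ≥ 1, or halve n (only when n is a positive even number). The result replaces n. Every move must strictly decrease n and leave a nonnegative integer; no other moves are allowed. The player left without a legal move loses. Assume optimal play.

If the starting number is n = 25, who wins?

Ben wins.

Use the standard recursion: the mover loses at a terminal position; elsewhere, the mover wins exactly when some move hands the opponent an L position.
n=0: no move → L
n=1: →0(L), so W
n=2: →1(W) only, which is W, so L
n=3: →2(L), so W
n=4: →2(L), so W
n=5: →4(W) only, which is W, so L
n=6: →5(L), so W
n=7: →6(W) only, which is W, so L
n=8: →7(L), so W
n=9: →8(W) only, which is W, so L
n=10: →5(L), so W
n=11: →10(W) only, which is W, so L
n=12: →11(L), so W
n=13: →12(W) only, which is W, so L
n=14: →7(L), so W
n=15: →14(W) only, which is W, so L
n=16: →15(L), so W
n=17: →16(W) only, which is W, so L
n=18: →9(L), so W
n=19: →18(W) only, which is W, so L
n=20: →19(L), so W
n=21: →20(W) only, which is W, so L
n=22: →11(L), so W
n=23: →22(W) only, which is W, so L
n=24: →23(L), so W
n=25: →24(W) only, which is W, so L
Every move from 25 reaches a W position, so the mover loses.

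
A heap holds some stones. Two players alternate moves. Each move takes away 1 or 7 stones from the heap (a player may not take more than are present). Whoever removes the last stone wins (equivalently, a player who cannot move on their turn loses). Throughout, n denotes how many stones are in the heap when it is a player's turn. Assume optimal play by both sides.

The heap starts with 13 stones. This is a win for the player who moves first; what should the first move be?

Work bottom-up. With no move the player to move loses. Otherwise the position is W if at least one move leads to an L position for the opponent, and L if every move leads to a W.
n=0: no move → L
n=1: can move to 0, which is L ⇒ W
n=2: the only move is to 1(W), a W ⇒ L
n=3: can move to 2, which is L ⇒ W
n=4: the only move is to 3(W), a W ⇒ L
n=5: can move to 4, which is L ⇒ W
n=6: the only move is to 5(W), a W ⇒ L
n=7: can move to 6, which is L ⇒ W
n=8: moves to 7(W), 1(W); every one is W ⇒ L
n=9: can move to 8, which is L ⇒ W
n=10: moves to 9(W), 3(W); every one is W ⇒ L
n=11: can move to 10, which is L ⇒ W
n=12: moves to 11(W), 5(W); every one is W ⇒ L
n=13: can move to 12, which is L ⇒ W
From 13, the L positions reachable in one move are: 12, 6. Any move reaching one of these is winning.

Remove 1, leaving 12.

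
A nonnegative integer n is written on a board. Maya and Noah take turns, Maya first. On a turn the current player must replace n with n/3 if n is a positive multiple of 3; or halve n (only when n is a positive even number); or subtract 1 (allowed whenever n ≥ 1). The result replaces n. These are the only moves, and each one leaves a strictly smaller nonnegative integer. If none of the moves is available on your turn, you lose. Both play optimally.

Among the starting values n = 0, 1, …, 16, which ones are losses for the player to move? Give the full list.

0, 2, 5, 7, 9, 11, 13, 16

Positions with no move are L. A position that does have a move is losing for the player to move precisely when every available move leads to a winning position for the opponent. Fill in the labels:
n=0: no move → L
n=1: can move to 0, which is L ⇒ W
n=2: the only move is to 1(W), a W ⇒ L
n=3: can move to 2, which is L ⇒ W
n=4: can move to 2, which is L ⇒ W
n=5: the only move is to 4(W), a W ⇒ L
n=6: can move to 2, which is L ⇒ W
n=7: the only move is to 6(W), a W ⇒ L
n=8: can move to 7, which is L ⇒ W
n=9: moves to 3(W), 8(W); every one is W ⇒ L
n=10: can move to 5, which is L ⇒ W
n=11: the only move is to 10(W), a W ⇒ L
n=12: can move to 11, which is L ⇒ W
n=13: the only move is to 12(W), a W ⇒ L
n=14: can move to 7, which is L ⇒ W
n=15: can move to 5, which is L ⇒ W
n=16: moves to 8(W), 15(W); every one is W ⇒ L
Reading off the rows marked L gives the requested list; there are 8 such values of n.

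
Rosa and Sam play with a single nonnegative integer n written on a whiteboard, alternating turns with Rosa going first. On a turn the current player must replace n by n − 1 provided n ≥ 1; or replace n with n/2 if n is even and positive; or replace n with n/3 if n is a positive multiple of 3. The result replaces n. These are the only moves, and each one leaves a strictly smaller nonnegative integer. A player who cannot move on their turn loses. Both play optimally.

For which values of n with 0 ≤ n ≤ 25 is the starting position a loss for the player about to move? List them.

Build the W/L table. Terminal = L. A non-terminal position is W if it has a move to some L; otherwise it is L.
n=0: no move → L
n=1: reaches L-position 0 → W
n=2: only reaches 1(W), which is W → L
n=3: reaches L-position 2 → W
n=4: reaches L-position 2 → W
n=5: only reaches 4(W), which is W → L
n=6: reaches L-position 2 → W
n=7: only reaches 6(W), which is W → L
n=8: reaches L-position 7 → W
n=9: only reaches 3(W), 8(W), all W → L
n=10: reaches L-position 5 → W
n=11: only reaches 10(W), which is W → L
n=12: reaches L-position 11 → W
n=13: only reaches 12(W), which is W → L
n=14: reaches L-position 7 → W
n=15: reaches L-position 5 → W
n=16: only reaches 8(W), 15(W), all W → L
n=17: reaches L-position 16 → W
n=18: reaches L-position 9 → W
n=19: only reaches 18(W), which is W → L
n=20: reaches L-position 19 → W
n=21: reaches L-position 7 → W
n=22: reaches L-position 11 → W
n=23: only reaches 22(W), which is W → L
n=24: reaches L-position 23 → W
n=25: only reaches 24(W), which is W → L
Reading off the rows marked L gives the requested list; there are 11 such values of n.

0, 2, 5, 7, 9, 11, 13, 16, 19, 23, 25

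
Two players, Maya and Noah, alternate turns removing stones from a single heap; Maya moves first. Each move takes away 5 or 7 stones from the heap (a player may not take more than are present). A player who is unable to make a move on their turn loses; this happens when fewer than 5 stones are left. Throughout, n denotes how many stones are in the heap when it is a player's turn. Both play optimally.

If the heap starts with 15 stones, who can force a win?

Compute win/loss labels from the base case upward. A position with no move is L. Any other position is W if it can reach an L in one move, else L.
n=0: no move → L
n=1: no move → L
n=2: no move → L
n=3: no move → L
n=4: no move → L
n=5: →0(L), so W
n=6: →1(L), so W
n=7: →2(L), so W
n=8: →3(L), so W
n=9: →4(L), so W
n=10: →3(L), so W
n=11: →4(L), so W
n=12: →7(W), 5(W) — all W, so L
n=13: →8(W), 6(W) — all W, so L
n=14: →9(W), 7(W) — all W, so L
n=15: →10(W), 8(W) — all W, so L
The starting position 15 is L: whatever Maya does, the opponent receives a W position.

Noah wins.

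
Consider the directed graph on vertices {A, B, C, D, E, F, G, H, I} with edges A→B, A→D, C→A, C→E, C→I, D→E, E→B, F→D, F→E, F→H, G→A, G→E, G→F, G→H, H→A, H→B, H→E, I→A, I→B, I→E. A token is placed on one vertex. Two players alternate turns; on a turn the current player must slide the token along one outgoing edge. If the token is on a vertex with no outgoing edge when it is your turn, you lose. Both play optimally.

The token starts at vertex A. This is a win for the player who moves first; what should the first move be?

Positions with no move are L. A position that does have a move is losing for the player to move precisely when every available move leads to a winning position for the opponent. Fill in the labels:
Every edge goes from a vertex to one that appears earlier in the order B, E, D, A, H, I, F, G, C, so processing vertices in that order labels each vertex after all of its successors.
B: no outgoing edge → L
E: →B(L), so W
D: →E(W) only, which is W, so L
A: →D(L), so W
H: →B(L), so W
I: →B(L), so W
F: →D(L), so W
G: →F(W), H(W), A(W), E(W) — all W, so L
C: →I(W), A(W), E(W) — all W, so L
From A, the L positions reachable in one move are: D, B. Any move reaching one of these is winning.

Move to D.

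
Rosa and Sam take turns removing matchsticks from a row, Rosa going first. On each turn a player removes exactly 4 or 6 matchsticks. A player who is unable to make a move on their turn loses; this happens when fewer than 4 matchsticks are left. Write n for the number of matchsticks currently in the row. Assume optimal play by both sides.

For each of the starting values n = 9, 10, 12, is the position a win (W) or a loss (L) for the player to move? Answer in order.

Use the standard recursion: the mover loses at a terminal position; elsewhere, the mover wins exactly when some move hands the opponent an L position.
n=0: no move → L
n=1: no move → L
n=2: no move → L
n=3: no move → L
n=4: can move to 0, which is L ⇒ W
n=5: can move to 1, which is L ⇒ W
n=6: can move to 2, which is L ⇒ W
n=7: can move to 3, which is L ⇒ W
n=8: can move to 2, which is L ⇒ W
n=9: can move to 3, which is L ⇒ W
n=10: moves to 6(W), 4(W); every one is W ⇒ L
n=11: moves to 7(W), 5(W); every one is W ⇒ L
n=12: moves to 8(W), 6(W); every one is W ⇒ L

9: W, 10: L, 12: L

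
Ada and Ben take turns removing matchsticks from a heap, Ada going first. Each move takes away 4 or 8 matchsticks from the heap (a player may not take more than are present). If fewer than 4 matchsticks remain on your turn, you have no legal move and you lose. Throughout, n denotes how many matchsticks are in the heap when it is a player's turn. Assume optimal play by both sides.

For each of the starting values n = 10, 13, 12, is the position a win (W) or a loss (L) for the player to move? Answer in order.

10: W, 13: L, 12: L

Positions with no move are L. A position that does have a move is losing for the player to move precisely when every available move leads to a winning position for the opponent. Fill in the labels:
n=0: no move → L
n=1: no move → L
n=2: no move → L
n=3: no move → L
n=4: can move to 0, which is L ⇒ W
n=5: can move to 1, which is L ⇒ W
n=6: can move to 2, which is L ⇒ W
n=7: can move to 3, which is L ⇒ W
n=8: can move to 0, which is L ⇒ W
n=9: can move to 1, which is L ⇒ W
n=10: can move to 2, which is L ⇒ W
n=11: can move to 3, which is L ⇒ W
n=12: moves to 8(W), 4(W); every one is W ⇒ L
n=13: moves to 9(W), 5(W); every one is W ⇒ L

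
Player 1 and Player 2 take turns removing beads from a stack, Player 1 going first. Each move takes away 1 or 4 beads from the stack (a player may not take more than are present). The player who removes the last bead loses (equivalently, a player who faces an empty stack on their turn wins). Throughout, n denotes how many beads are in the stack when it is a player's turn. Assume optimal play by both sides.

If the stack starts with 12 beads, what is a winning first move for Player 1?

Label each position W (a win for the player to move) or L (a loss). A position with no legal move is W; any other position is W exactly when some move reaches an L, and L when every move reaches a W.
n=0: no move; the opponent has just taken the last bead and therefore loses → W
n=1: only reaches 0(W), which is W → L
n=2: reaches L-position 1 → W
n=3: only reaches 2(W), which is W → L
n=4: reaches L-position 3 → W
n=5: reaches L-position 1 → W
n=6: only reaches 5(W), 2(W), all W → L
n=7: reaches L-position 6 → W
n=8: only reaches 7(W), 4(W), all W → L
n=9: reaches L-position 8 → W
n=10: reaches L-position 6 → W
n=11: only reaches 10(W), 7(W), all W → L
n=12: reaches L-position 11 → W
From 12, the L positions reachable in one move are: 11, 8. Any move reaching one of these is winning.

Remove 1, leaving 11.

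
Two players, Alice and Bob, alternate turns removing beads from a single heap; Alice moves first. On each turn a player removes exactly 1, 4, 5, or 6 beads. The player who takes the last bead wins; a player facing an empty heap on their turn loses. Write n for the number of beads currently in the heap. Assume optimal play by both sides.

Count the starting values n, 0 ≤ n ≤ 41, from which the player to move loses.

10

Use the standard recursion: the mover loses at a terminal position; elsewhere, the mover wins exactly when some move hands the opponent an L position.
n=0: no move → L
n=1: can move to 0, which is L ⇒ W
n=2: the only move is to 1(W), a W ⇒ L
n=3: can move to 2, which is L ⇒ W
n=4: can move to 0, which is L ⇒ W
n=5: can move to 0, which is L ⇒ W
n=6: can move to 2, which is L ⇒ W
n=7: can move to 2, which is L ⇒ W
n=8: can move to 2, which is L ⇒ W
n=9: moves to 8(W), 5(W), 4(W), 3(W); every one is W ⇒ L
n=10: can move to 9, which is L ⇒ W
n=11: moves to 10(W), 7(W), 6(W), 5(W); every one is W ⇒ L
n=12: can move to 11, which is L ⇒ W
n=13: can move to 9, which is L ⇒ W
n=14: can move to 9, which is L ⇒ W
n=15: can move to 11, which is L ⇒ W
n=16: can move to 11, which is L ⇒ W
n=17: can move to 11, which is L ⇒ W
n=18: moves to 17(W), 14(W), 13(W), 12(W); every one is W ⇒ L
n=19: can move to 18, which is L ⇒ W
n=20: moves to 19(W), 16(W), 15(W), 14(W); every one is W ⇒ L
n=21: can move to 20, which is L ⇒ W
n=22: can move to 18, which is L ⇒ W
n=23: can move to 18, which is L ⇒ W
n=24: can move to 20, which is L ⇒ W
n=25: can move to 20, which is L ⇒ W
n=26: can move to 20, which is L ⇒ W
n=27: moves to 26(W), 23(W), 22(W), 21(W); every one is W ⇒ L
n=28: can move to 27, which is L ⇒ W
n=29: moves to 28(W), 25(W), 24(W), 23(W); every one is W ⇒ L
n=30: can move to 29, which is L ⇒ W
n=31: can move to 27, which is L ⇒ W
n=32: can move to 27, which is L ⇒ W
n=33: can move to 29, which is L ⇒ W
n=34: can move to 29, which is L ⇒ W
n=35: can move to 29, which is L ⇒ W
n=36: moves to 35(W), 32(W), 31(W), 30(W); every one is W ⇒ L
n=37: can move to 36, which is L ⇒ W
n=38: moves to 37(W), 34(W), 33(W), 32(W); every one is W ⇒ L
n=39: can move to 38, which is L ⇒ W
n=40: can move to 36, which is L ⇒ W
n=41: can move to 36, which is L ⇒ W
L entries with 0 ≤ n ≤ 41: n = 0, 2, 9, 11, 18, 20, 27, 29, 36, 38; that makes 10.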